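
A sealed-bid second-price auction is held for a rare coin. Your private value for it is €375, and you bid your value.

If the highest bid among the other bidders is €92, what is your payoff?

€283

Your bid €375 exceeds the highest competing bid €92, so you win.
In a second-price auction the winner pays the second-highest bid, €92.
Payoff = value − price = €375 − €92 = €283.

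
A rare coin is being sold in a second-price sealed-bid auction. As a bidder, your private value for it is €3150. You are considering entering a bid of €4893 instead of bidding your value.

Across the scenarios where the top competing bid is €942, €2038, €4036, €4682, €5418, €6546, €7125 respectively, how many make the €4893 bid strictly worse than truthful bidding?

2

The deviation hurts exactly when the highest competing bid lies strictly between €3150 and €4893 — overbidding then wins at a price above your value.
€942: below both → same outcome either way.
€2038: below both → same outcome either way.
€4036: inside the interval → strictly worse (loss €886).
€4682: inside the interval → strictly worse (loss €1532).
€5418: above both → same outcome either way.
€6546: above both → same outcome either way.
€7125: above both → same outcome either way.
Count: 2.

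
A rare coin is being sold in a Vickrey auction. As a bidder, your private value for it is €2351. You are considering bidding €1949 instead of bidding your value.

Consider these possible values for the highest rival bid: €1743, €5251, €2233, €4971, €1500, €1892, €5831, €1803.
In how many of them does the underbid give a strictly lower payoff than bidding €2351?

The deviation hurts exactly when the highest competing bid lies strictly between €1949 and €2351 — underbidding then forfeits a profitable win.
€1743: below both → same outcome either way.
€5251: above both → same outcome either way.
€2233: inside the interval → strictly worse (loss €118).
€4971: above both → same outcome either way.
€1500: below both → same outcome either way.
€1892: below both → same outcome either way.
€5831: above both → same outcome either way.
€1803: below both → same outcome either way.
Count: 1.

1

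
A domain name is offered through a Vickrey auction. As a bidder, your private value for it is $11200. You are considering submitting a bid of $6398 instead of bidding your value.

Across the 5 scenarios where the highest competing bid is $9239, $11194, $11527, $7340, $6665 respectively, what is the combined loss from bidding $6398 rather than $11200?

$10362

The deviation costs you only when the competing bid falls strictly between $6398 and $11200; elsewhere both bids give the same outcome.
$9239: truthful payoff $1961, deviation payoff $0 → loss $1961.
$11194: truthful payoff $6, deviation payoff $0 → loss $6.
$11527: outcomes coincide → loss $0.
$7340: truthful payoff $3860, deviation payoff $0 → loss $3860.
$6665: truthful payoff $4535, deviation payoff $0 → loss $4535.
Total loss = $1961 + $6 + $3860 + $4535 = $10362.
In a second-price auction your bid sets only whether you win, not what you pay, so bidding your true value is weakly dominant.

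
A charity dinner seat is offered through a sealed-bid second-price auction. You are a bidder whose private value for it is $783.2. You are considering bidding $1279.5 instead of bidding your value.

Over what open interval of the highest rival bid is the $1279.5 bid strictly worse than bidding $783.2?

If the competing bid is below $783.2, both bids win at the same price — no difference.
If it is above $1279.5, both bids lose — no difference.
If it lies strictly between $783.2 and $1279.5, bidding your value loses (payoff 0) while bidding $1279.5 wins at a price above your value (payoff negative).
So the deviation strictly hurts on the open interval ($783.2, $1279.5).

($783.2, $1279.5)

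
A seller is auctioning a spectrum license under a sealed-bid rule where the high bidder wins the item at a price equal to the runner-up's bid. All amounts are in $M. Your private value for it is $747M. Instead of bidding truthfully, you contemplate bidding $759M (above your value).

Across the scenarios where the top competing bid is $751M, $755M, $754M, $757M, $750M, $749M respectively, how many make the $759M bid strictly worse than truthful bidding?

6

The deviation hurts exactly when the highest competing bid lies strictly between $747M and $759M — overbidding then wins at a price above your value.
$751M: inside the interval → strictly worse (loss $4M).
$755M: inside the interval → strictly worse (loss $8M).
$754M: inside the interval → strictly worse (loss $7M).
$757M: inside the interval → strictly worse (loss $10M).
$750M: inside the interval → strictly worse (loss $3M).
$749M: inside the interval → strictly worse (loss $2M).
Count: 6.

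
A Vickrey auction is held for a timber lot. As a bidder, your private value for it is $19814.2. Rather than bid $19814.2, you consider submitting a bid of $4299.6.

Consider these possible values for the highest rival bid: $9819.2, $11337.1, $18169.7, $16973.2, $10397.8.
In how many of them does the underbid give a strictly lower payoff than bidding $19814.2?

The deviation hurts exactly when the highest competing bid lies strictly between $4299.6 and $19814.2 — underbidding then forfeits a profitable win.
$9819.2: inside the interval → strictly worse (loss $9995).
$11337.1: inside the interval → strictly worse (loss $8477.1).
$18169.7: inside the interval → strictly worse (loss $1644.5).
$16973.2: inside the interval → strictly worse (loss $2841).
$10397.8: inside the interval → strictly worse (loss $9416.4).
Count: 5.

5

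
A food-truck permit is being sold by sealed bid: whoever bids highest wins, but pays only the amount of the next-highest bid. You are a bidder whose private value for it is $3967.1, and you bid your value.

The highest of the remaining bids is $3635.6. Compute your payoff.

Your bid $3967.1 exceeds the highest competing bid $3635.6, so you win.
In a second-price auction the winner pays the second-highest bid, $3635.6.
Payoff = value − price = $3967.1 − $3635.6 = $331.5.

$331.5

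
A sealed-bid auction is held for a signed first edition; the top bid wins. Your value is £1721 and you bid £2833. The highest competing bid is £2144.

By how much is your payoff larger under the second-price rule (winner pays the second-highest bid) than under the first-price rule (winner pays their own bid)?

£689

You have the highest bid, so you win under either rule.
Second-price: pay £2144 → payoff −£423.
First-price: pay your own bid £2833 → payoff −£1112.
Difference = −£423 − (−£1112) = £689.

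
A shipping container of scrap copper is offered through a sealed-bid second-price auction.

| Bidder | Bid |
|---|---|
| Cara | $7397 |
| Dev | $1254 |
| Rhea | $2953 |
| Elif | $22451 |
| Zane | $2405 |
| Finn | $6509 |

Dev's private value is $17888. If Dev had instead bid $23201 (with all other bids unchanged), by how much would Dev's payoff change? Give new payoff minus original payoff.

−$4563

The highest bid among the other bidders is $22451; Dev's bid doesn't change that.
Original bid $1254: Dev is not highest (top rival bid is $22451); payoff $0.
Alternative bid $23201: Dev is highest, pays the top rival bid $22451; payoff $17888 − $22451 = −$4563.
Change in payoff = −$4563 − ($0) = −$4563.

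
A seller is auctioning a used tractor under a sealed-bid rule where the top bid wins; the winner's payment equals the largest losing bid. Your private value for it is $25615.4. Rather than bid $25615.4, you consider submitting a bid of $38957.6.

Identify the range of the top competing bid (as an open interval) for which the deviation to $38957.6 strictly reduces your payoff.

If the competing bid is below $25615.4, both bids win at the same price — no difference.
If it is above $38957.6, both bids lose — no difference.
If it lies strictly between $25615.4 and $38957.6, bidding your value loses (payoff 0) while bidding $38957.6 wins at a price above your value (payoff negative).
So the deviation strictly hurts on the open interval ($25615.4, $38957.6).

($25615.4, $38957.6)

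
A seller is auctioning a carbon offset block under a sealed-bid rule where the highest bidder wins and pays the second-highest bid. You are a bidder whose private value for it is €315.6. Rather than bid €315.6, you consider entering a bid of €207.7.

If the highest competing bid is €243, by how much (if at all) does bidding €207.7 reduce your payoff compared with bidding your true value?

€72.6

Bidding your value €315.6: you win (since €315.6 > €243) and pay €243. Payoff €72.6.
Bidding €207.7: you lose. Payoff €0.
The competing bid €243 lies between your shaded bid and your value, so underbidding forfeits an item you could have won at a profitable price.
Loss from deviating = €72.6 − (€0) = €72.6.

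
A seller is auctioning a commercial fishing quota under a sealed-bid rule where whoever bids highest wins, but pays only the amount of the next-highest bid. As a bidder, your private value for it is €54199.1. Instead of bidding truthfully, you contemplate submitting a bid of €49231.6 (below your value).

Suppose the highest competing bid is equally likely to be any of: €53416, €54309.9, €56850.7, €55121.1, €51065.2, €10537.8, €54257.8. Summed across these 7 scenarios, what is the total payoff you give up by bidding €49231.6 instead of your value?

€3917

The deviation costs you only when the competing bid falls strictly between €49231.6 and €54199.1; elsewhere both bids give the same outcome.
€53416: truthful payoff €783.1, deviation payoff €0 → loss €783.1.
€54309.9: outcomes coincide → loss €0.
€56850.7: outcomes coincide → loss €0.
€55121.1: outcomes coincide → loss €0.
€51065.2: truthful payoff €3133.9, deviation payoff €0 → loss €3133.9.
€10537.8: outcomes coincide → loss €0.
€54257.8: outcomes coincide → loss €0.
Total loss = €783.1 + €3133.9 = €3917.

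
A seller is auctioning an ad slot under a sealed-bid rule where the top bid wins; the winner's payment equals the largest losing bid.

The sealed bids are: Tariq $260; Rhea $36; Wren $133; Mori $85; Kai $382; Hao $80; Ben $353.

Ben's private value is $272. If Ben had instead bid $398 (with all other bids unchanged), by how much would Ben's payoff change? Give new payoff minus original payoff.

−$110

The highest bid among the other bidders is $382; Ben's bid doesn't change that.
Original bid $353: Ben is not highest (top rival bid is $382); payoff $0.
Alternative bid $398: Ben is highest, pays the top rival bid $382; payoff $272 − $382 = −$110.
Change in payoff = −$110 − ($0) = −$110.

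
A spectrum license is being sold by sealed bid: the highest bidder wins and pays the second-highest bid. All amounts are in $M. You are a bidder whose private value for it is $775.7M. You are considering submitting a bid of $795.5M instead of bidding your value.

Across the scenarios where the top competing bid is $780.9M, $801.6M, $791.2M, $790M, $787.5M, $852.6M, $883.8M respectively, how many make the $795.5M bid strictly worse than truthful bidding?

4

The deviation hurts exactly when the highest competing bid lies strictly between $775.7M and $795.5M — overbidding then wins at a price above your value.
$780.9M: inside the interval → strictly worse (loss $5.2M).
$801.6M: above both → same outcome either way.
$791.2M: inside the interval → strictly worse (loss $15.5M).
$790M: inside the interval → strictly worse (loss $14.3M).
$787.5M: inside the interval → strictly worse (loss $11.8M).
$852.6M: above both → same outcome either way.
$883.8M: above both → same outcome either way.
Count: 4.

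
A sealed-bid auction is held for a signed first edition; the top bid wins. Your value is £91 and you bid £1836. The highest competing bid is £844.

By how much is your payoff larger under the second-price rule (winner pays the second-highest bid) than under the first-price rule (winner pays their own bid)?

You have the highest bid, so you win under either rule.
Second-price: pay £844 → payoff −£753.
First-price: pay your own bid £1836 → payoff −£1745.
Difference = −£753 − (−£1745) = £992.

£992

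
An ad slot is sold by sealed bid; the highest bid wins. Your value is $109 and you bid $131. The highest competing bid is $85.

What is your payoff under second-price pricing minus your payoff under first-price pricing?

You have the highest bid, so you win under either rule.
Second-price: pay $85 → payoff $24.
First-price: pay your own bid $131 → payoff −$22.
Difference = $24 − (−$22) = $46.

$46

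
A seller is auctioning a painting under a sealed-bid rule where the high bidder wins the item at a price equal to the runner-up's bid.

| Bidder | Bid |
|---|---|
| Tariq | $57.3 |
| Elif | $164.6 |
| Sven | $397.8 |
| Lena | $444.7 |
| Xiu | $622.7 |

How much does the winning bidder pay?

Highest bid: Xiu at $622.7, so Xiu wins.
Second-highest bid: Lena at $444.7 — that is the price the winner pays.

$444.7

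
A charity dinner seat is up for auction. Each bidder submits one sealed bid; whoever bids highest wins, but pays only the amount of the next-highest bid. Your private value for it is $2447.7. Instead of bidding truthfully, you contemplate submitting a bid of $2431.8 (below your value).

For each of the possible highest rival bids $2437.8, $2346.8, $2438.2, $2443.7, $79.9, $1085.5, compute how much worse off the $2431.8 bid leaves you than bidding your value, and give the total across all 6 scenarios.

The deviation costs you only when the competing bid falls strictly between $2431.8 and $2447.7; elsewhere both bids give the same outcome.
$2437.8: truthful payoff $9.9, deviation payoff $0 → loss $9.9.
$2346.8: outcomes coincide → loss $0.
$2438.2: truthful payoff $9.5, deviation payoff $0 → loss $9.5.
$2443.7: truthful payoff $4, deviation payoff $0 → loss $4.
$79.9: outcomes coincide → loss $0.
$1085.5: outcomes coincide → loss $0.
Total loss = $9.9 + $9.5 + $4 = $23.4.
In a second-price auction your bid sets only whether you win, not what you pay, so bidding your true value is weakly dominant.

$23.4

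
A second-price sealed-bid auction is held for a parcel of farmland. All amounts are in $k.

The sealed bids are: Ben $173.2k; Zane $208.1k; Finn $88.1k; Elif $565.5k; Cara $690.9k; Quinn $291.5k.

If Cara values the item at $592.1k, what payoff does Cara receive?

Highest bid: Cara at $690.9k, so Cara wins.
Second-highest bid: Elif at $565.5k — that is the price the winner pays.
Cara's payoff = value − price = $592.1k − $565.5k = $26.6k.

$26.6k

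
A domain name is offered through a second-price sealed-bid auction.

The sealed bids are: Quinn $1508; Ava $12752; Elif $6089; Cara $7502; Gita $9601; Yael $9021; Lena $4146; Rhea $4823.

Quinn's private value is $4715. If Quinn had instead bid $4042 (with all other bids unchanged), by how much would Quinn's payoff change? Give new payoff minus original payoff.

The highest bid among the other bidders is $12752; Quinn's bid doesn't change that.
Original bid $1508: Quinn is not highest (top rival bid is $12752); payoff $0.
Alternative bid $4042: Quinn is not highest (top rival bid is $12752); payoff $0.
Change in payoff = $0 − ($0) = $0.

$0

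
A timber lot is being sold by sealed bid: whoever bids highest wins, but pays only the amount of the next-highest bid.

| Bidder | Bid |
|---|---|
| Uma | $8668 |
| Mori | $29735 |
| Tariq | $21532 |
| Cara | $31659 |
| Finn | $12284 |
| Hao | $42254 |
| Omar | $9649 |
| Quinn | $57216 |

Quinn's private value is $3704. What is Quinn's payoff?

−$38550

Highest bid: Quinn at $57216, so Quinn wins.
Second-highest bid: Hao at $42254 — that is the price the winner pays.
Quinn's payoff = value − price = $3704 − $42254 = −$38550.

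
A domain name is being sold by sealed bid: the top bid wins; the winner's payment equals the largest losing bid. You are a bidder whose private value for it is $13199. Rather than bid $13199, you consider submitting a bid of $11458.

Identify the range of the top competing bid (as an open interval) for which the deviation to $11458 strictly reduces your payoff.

If the competing bid is below $11458, both bids win at the same price — no difference.
If it is above $13199, both bids lose — no difference.
If it lies strictly between $11458 and $13199, bidding your value wins at a price below your value (positive payoff) while bidding $11458 loses (payoff 0).
So the deviation strictly hurts on the open interval ($11458, $13199).
In a second-price auction your bid sets only whether you win, not what you pay, so bidding your true value is weakly dominant.

($11458, $13199)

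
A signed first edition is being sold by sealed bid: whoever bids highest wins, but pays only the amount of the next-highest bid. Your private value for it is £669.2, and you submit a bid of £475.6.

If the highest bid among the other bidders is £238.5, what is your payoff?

Your bid £475.6 exceeds the highest competing bid £238.5, so you win.
In a second-price auction the winner pays the second-highest bid, £238.5.
Payoff = value − price = £669.2 − £238.5 = £430.7.

£430.7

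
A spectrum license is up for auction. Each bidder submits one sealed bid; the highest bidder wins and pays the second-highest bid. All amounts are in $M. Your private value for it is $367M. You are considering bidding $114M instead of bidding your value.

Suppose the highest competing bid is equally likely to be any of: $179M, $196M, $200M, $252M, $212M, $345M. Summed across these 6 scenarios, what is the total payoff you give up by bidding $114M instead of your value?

The deviation costs you only when the competing bid falls strictly between $114M and $367M; elsewhere both bids give the same outcome.
$179M: truthful payoff $188M, deviation payoff $0M → loss $188M.
$196M: truthful payoff $171M, deviation payoff $0M → loss $171M.
$200M: truthful payoff $167M, deviation payoff $0M → loss $167M.
$252M: truthful payoff $115M, deviation payoff $0M → loss $115M.
$212M: truthful payoff $155M, deviation payoff $0M → loss $155M.
$345M: truthful payoff $22M, deviation payoff $0M → loss $22M.
Total loss = $188M + $171M + $167M + $115M + $155M + $22M = $818M.

$818M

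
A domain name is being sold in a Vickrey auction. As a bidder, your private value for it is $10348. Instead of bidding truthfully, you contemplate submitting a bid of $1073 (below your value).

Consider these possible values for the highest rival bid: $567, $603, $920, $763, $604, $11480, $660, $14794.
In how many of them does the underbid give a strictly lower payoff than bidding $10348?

The deviation hurts exactly when the highest competing bid lies strictly between $1073 and $10348 — underbidding then forfeits a profitable win.
$567: below both → same outcome either way.
$603: below both → same outcome either way.
$920: below both → same outcome either way.
$763: below both → same outcome either way.
$604: below both → same outcome either way.
$11480: above both → same outcome either way.
$660: below both → same outcome either way.
$14794: above both → same outcome either way.
Count: 0.

0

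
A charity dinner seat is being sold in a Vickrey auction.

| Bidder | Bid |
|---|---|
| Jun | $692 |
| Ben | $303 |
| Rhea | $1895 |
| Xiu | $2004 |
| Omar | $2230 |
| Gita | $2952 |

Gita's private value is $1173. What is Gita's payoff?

Highest bid: Gita at $2952, so Gita wins.
Second-highest bid: Omar at $2230 — that is the price the winner pays.
Gita's payoff = value − price = $1173 − $2230 = −$1057.

−$1057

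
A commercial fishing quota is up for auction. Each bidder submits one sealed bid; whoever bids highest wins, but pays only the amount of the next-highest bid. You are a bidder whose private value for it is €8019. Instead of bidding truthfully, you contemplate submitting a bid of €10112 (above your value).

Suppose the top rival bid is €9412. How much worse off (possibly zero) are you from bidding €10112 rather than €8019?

Bidding your value €8019: you lose (since €8019 < €9412). Payoff €0.
Bidding €10112: you win and pay €9412. Payoff €8019 − €9412 = −€1393.
The competing bid €9412 lies between your value and your inflated bid, so overbidding wins an item priced above your value.
Loss from deviating = €0 − (−€1393) = €1393.
Because the price is fixed by the runner-up's bid, deviating from your value can only change a good outcome into a bad one — never the reverse.

€1393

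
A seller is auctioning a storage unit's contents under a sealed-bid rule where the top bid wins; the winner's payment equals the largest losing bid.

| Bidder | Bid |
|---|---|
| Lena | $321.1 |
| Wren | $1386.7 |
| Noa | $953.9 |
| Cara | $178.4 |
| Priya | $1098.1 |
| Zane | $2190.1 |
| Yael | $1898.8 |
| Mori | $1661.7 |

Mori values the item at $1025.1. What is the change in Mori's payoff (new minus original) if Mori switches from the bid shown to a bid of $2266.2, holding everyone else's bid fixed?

−$1165

The highest bid among the other bidders is $2190.1; Mori's bid doesn't change that.
Original bid $1661.7: Mori is not highest (top rival bid is $2190.1); payoff $0.
Alternative bid $2266.2: Mori is highest, pays the top rival bid $2190.1; payoff $1025.1 − $2190.1 = −$1165.
Change in payoff = −$1165 − ($0) = −$1165.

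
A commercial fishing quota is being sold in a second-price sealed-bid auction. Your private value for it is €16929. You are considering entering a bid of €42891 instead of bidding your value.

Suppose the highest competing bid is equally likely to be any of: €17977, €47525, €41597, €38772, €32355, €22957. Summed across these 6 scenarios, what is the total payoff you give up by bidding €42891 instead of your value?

€69013

The deviation costs you only when the competing bid falls strictly between €16929 and €42891; elsewhere both bids give the same outcome.
€17977: truthful payoff €0, deviation payoff −€1048 → loss €1048.
€47525: outcomes coincide → loss €0.
€41597: truthful payoff €0, deviation payoff −€24668 → loss €24668.
€38772: truthful payoff €0, deviation payoff −€21843 → loss €21843.
€32355: truthful payoff €0, deviation payoff −€15426 → loss €15426.
€22957: truthful payoff €0, deviation payoff −€6028 → loss €6028.
Total loss = €1048 + €24668 + €21843 + €15426 + €6028 = €69013.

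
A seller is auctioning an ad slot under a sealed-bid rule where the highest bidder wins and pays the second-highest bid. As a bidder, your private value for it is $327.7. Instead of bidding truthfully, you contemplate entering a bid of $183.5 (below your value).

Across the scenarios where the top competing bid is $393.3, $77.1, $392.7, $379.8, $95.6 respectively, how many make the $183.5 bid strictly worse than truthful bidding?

The deviation hurts exactly when the highest competing bid lies strictly between $183.5 and $327.7 — underbidding then forfeits a profitable win.
$393.3: above both → same outcome either way.
$77.1: below both → same outcome either way.
$392.7: above both → same outcome either way.
$379.8: above both → same outcome either way.
$95.6: below both → same outcome either way.
Count: 0.

0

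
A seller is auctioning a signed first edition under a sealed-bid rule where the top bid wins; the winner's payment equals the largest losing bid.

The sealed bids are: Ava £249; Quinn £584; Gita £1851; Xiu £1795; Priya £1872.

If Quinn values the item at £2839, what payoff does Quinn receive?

Highest bid: Priya at £1872, so Priya wins.
Second-highest bid: Gita at £1851 — that is the price the winner pays.
Quinn did not win, so Quinn pays nothing and receives nothing: payoff £0.

£0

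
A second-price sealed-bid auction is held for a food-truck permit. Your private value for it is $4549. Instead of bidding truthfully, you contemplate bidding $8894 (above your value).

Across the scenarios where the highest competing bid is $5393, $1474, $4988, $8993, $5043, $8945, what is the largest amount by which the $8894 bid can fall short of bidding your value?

$844

$5393: truthful gives $0, deviation gives −$844 → loss $844.
$1474: same outcome either way → loss $0.
$4988: truthful gives $0, deviation gives −$439 → loss $439.
$8993: same outcome either way → loss $0.
$5043: truthful gives $0, deviation gives −$494 → loss $494.
$8945: same outcome either way → loss $0.
Maximum loss: $844.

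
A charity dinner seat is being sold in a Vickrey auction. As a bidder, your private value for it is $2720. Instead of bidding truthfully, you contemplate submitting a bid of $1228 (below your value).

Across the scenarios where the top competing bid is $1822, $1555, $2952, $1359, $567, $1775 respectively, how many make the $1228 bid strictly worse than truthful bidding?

The deviation hurts exactly when the highest competing bid lies strictly between $1228 and $2720 — underbidding then forfeits a profitable win.
$1822: inside the interval → strictly worse (loss $898).
$1555: inside the interval → strictly worse (loss $1165).
$2952: above both → same outcome either way.
$1359: inside the interval → strictly worse (loss $1361).
$567: below both → same outcome either way.
$1775: inside the interval → strictly worse (loss $945).
Count: 4.

4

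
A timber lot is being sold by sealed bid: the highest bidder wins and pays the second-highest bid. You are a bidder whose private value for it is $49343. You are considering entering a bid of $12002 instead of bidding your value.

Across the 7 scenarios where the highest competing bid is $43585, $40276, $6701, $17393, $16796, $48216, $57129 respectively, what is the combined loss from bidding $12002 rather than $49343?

$80449

The deviation costs you only when the competing bid falls strictly between $12002 and $49343; elsewhere both bids give the same outcome.
$43585: truthful payoff $5758, deviation payoff $0 → loss $5758.
$40276: truthful payoff $9067, deviation payoff $0 → loss $9067.
$6701: outcomes coincide → loss $0.
$17393: truthful payoff $31950, deviation payoff $0 → loss $31950.
$16796: truthful payoff $32547, deviation payoff $0 → loss $32547.
$48216: truthful payoff $1127, deviation payoff $0 → loss $1127.
$57129: outcomes coincide → loss $0.
Total loss = $5758 + $9067 + $31950 + $32547 + $1127 = $80449.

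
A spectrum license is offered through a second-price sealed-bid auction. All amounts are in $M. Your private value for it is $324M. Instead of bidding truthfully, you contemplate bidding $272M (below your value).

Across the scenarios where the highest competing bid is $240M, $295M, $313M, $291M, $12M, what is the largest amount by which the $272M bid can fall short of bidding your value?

$33M

$240M: same outcome either way → loss $0M.
$295M: truthful gives $29M, deviation gives $0M → loss $29M.
$313M: truthful gives $11M, deviation gives $0M → loss $11M.
$291M: truthful gives $33M, deviation gives $0M → loss $33M.
$12M: same outcome either way → loss $0M.
Maximum loss: $33M.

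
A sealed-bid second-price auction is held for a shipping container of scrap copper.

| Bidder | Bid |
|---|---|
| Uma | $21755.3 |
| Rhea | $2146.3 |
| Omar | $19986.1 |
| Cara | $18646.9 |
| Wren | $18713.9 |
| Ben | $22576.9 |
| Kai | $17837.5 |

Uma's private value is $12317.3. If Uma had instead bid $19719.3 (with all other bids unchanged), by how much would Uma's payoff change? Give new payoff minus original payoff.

The highest bid among the other bidders is $22576.9; Uma's bid doesn't change that.
Original bid $21755.3: Uma is not highest (top rival bid is $22576.9); payoff $0.
Alternative bid $19719.3: Uma is not highest (top rival bid is $22576.9); payoff $0.
Change in payoff = $0 − ($0) = $0.

$0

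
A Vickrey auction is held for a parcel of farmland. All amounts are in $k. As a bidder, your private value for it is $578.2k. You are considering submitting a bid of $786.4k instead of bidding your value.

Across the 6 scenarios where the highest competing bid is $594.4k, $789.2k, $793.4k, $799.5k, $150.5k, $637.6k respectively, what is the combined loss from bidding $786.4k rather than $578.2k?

The deviation costs you only when the competing bid falls strictly between $578.2k and $786.4k; elsewhere both bids give the same outcome.
$594.4k: truthful payoff $0k, deviation payoff −$16.2k → loss $16.2k.
$789.2k: outcomes coincide → loss $0k.
$793.4k: outcomes coincide → loss $0k.
$799.5k: outcomes coincide → loss $0k.
$150.5k: outcomes coincide → loss $0k.
$637.6k: truthful payoff $0k, deviation payoff −$59.4k → loss $59.4k.
Total loss = $16.2k + $59.4k = $75.6k.

$75.6k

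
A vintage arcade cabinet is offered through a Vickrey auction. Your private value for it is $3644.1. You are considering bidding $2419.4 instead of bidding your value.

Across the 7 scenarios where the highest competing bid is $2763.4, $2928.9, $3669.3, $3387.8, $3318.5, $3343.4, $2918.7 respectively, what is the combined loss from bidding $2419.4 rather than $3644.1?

$3203.9

The deviation costs you only when the competing bid falls strictly between $2419.4 and $3644.1; elsewhere both bids give the same outcome.
$2763.4: truthful payoff $880.7, deviation payoff $0 → loss $880.7.
$2928.9: truthful payoff $715.2, deviation payoff $0 → loss $715.2.
$3669.3: outcomes coincide → loss $0.
$3387.8: truthful payoff $256.3, deviation payoff $0 → loss $256.3.
$3318.5: truthful payoff $325.6, deviation payoff $0 → loss $325.6.
$3343.4: truthful payoff $300.7, deviation payoff $0 → loss $300.7.
$2918.7: truthful payoff $725.4, deviation payoff $0 → loss $725.4.
Total loss = $880.7 + $715.2 + $256.3 + $325.6 + $300.7 + $725.4 = $3203.9.
In a second-price auction your bid sets only whether you win, not what you pay, so bidding your true value is weakly dominant.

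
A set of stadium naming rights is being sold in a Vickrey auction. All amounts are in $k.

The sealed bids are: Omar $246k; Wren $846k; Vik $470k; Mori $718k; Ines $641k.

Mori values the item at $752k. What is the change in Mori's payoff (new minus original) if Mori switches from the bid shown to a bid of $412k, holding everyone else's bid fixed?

The highest bid among the other bidders is $846k; Mori's bid doesn't change that.
Original bid $718k: Mori is not highest (top rival bid is $846k); payoff $0k.
Alternative bid $412k: Mori is not highest (top rival bid is $846k); payoff $0k.
Change in payoff = $0k − ($0k) = $0k.

$0k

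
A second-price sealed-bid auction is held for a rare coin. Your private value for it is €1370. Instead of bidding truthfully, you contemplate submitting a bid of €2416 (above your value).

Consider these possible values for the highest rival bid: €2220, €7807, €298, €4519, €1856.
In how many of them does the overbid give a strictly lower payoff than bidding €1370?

The deviation hurts exactly when the highest competing bid lies strictly between €1370 and €2416 — overbidding then wins at a price above your value.
€2220: inside the interval → strictly worse (loss €850).
€7807: above both → same outcome either way.
€298: below both → same outcome either way.
€4519: above both → same outcome either way.
€1856: inside the interval → strictly worse (loss €486).
Count: 2.

2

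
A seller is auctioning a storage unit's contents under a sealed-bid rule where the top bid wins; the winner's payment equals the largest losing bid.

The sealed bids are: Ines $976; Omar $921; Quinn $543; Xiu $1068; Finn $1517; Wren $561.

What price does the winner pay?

$1068

Highest bid: Finn at $1517, so Finn wins.
Second-highest bid: Xiu at $1068 — that is the price the winner pays.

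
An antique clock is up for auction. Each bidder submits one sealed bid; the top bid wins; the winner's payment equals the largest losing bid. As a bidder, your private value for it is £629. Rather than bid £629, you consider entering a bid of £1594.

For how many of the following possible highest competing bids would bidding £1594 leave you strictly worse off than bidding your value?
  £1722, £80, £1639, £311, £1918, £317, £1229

1

The deviation hurts exactly when the highest competing bid lies strictly between £629 and £1594 — overbidding then wins at a price above your value.
£1722: above both → same outcome either way.
£80: below both → same outcome either way.
£1639: above both → same outcome either way.
£311: below both → same outcome either way.
£1918: above both → same outcome either way.
£317: below both → same outcome either way.
£1229: inside the interval → strictly worse (loss £600).
Count: 1.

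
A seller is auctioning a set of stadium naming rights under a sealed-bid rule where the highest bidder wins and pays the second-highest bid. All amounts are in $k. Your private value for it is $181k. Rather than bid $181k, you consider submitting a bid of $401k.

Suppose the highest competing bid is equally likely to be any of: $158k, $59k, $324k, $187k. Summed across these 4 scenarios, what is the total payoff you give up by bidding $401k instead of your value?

The deviation costs you only when the competing bid falls strictly between $181k and $401k; elsewhere both bids give the same outcome.
$158k: outcomes coincide → loss $0k.
$59k: outcomes coincide → loss $0k.
$324k: truthful payoff $0k, deviation payoff −$143k → loss $143k.
$187k: truthful payoff $0k, deviation payoff −$6k → loss $6k.
Total loss = $143k + $6k = $149k.

$149k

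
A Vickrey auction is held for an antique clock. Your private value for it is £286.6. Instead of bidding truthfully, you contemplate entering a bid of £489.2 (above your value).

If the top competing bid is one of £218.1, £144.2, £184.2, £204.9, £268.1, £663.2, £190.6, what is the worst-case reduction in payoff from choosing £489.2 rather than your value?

£218.1: same outcome either way → loss £0.
£144.2: same outcome either way → loss £0.
£184.2: same outcome either way → loss £0.
£204.9: same outcome either way → loss £0.
£268.1: same outcome either way → loss £0.
£663.2: same outcome either way → loss £0.
£190.6: same outcome either way → loss £0.
Maximum loss: £0.

£0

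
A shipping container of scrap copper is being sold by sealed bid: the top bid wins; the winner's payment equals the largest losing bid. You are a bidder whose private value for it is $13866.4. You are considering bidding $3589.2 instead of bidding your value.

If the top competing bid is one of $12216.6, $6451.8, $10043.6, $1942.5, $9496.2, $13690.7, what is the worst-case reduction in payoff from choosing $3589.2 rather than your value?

$12216.6: truthful gives $1649.8, deviation gives $0 → loss $1649.8.
$6451.8: truthful gives $7414.6, deviation gives $0 → loss $7414.6.
$10043.6: truthful gives $3822.8, deviation gives $0 → loss $3822.8.
$1942.5: same outcome either way → loss $0.
$9496.2: truthful gives $4370.2, deviation gives $0 → loss $4370.2.
$13690.7: truthful gives $175.7, deviation gives $0 → loss $175.7.
Maximum loss: $7414.6.

$7414.6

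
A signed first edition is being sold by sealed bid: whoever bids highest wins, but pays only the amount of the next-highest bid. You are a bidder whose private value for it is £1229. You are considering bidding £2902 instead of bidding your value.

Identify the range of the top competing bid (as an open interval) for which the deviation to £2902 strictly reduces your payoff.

(£1229, £2902)

If the competing bid is below £1229, both bids win at the same price — no difference.
If it is above £2902, both bids lose — no difference.
If it lies strictly between £1229 and £2902, bidding your value loses (payoff 0) while bidding £2902 wins at a price above your value (payoff negative).
So the deviation strictly hurts on the open interval (£1229, £2902).
In a second-price auction your bid sets only whether you win, not what you pay, so bidding your true value is weakly dominant.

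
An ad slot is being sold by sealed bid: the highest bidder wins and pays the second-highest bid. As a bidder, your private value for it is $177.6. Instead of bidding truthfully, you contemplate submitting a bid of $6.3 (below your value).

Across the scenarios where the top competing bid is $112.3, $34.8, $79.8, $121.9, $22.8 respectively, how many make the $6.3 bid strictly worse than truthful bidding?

The deviation hurts exactly when the highest competing bid lies strictly between $6.3 and $177.6 — underbidding then forfeits a profitable win.
$112.3: inside the interval → strictly worse (loss $65.3).
$34.8: inside the interval → strictly worse (loss $142.8).
$79.8: inside the interval → strictly worse (loss $97.8).
$121.9: inside the interval → strictly worse (loss $55.7).
$22.8: inside the interval → strictly worse (loss $154.8).
Count: 5.

5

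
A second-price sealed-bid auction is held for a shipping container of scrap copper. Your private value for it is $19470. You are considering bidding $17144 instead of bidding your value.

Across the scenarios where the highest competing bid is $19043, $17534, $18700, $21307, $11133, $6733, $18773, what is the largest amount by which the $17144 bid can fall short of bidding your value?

$19043: truthful gives $427, deviation gives $0 → loss $427.
$17534: truthful gives $1936, deviation gives $0 → loss $1936.
$18700: truthful gives $770, deviation gives $0 → loss $770.
$21307: same outcome either way → loss $0.
$11133: same outcome either way → loss $0.
$6733: same outcome either way → loss $0.
$18773: truthful gives $697, deviation gives $0 → loss $697.
Maximum loss: $1936.

$1936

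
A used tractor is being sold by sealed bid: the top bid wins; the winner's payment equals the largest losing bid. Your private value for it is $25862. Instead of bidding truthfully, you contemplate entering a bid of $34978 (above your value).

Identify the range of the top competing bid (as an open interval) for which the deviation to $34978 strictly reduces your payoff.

($25862, $34978)

If the competing bid is below $25862, both bids win at the same price — no difference.
If it is above $34978, both bids lose — no difference.
If it lies strictly between $25862 and $34978, bidding your value loses (payoff 0) while bidding $34978 wins at a price above your value (payoff negative).
So the deviation strictly hurts on the open interval ($25862, $34978).
In a second-price auction your bid sets only whether you win, not what you pay, so bidding your true value is weakly dominant.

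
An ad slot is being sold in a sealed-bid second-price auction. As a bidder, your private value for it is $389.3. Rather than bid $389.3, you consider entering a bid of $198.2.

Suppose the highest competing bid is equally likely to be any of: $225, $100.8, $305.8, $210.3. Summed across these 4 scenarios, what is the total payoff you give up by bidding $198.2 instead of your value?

$426.8

The deviation costs you only when the competing bid falls strictly between $198.2 and $389.3; elsewhere both bids give the same outcome.
$225: truthful payoff $164.3, deviation payoff $0 → loss $164.3.
$100.8: outcomes coincide → loss $0.
$305.8: truthful payoff $83.5, deviation payoff $0 → loss $83.5.
$210.3: truthful payoff $179, deviation payoff $0 → loss $179.
Total loss = $164.3 + $83.5 + $179 = $426.8.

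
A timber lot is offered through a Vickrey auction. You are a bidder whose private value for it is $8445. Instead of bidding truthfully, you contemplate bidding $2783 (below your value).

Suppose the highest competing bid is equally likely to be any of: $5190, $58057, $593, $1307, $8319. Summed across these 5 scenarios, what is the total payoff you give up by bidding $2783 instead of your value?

$3381

The deviation costs you only when the competing bid falls strictly between $2783 and $8445; elsewhere both bids give the same outcome.
$5190: truthful payoff $3255, deviation payoff $0 → loss $3255.
$58057: outcomes coincide → loss $0.
$593: outcomes coincide → loss $0.
$1307: outcomes coincide → loss $0.
$8319: truthful payoff $126, deviation payoff $0 → loss $126.
Total loss = $3255 + $126 = $3381.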